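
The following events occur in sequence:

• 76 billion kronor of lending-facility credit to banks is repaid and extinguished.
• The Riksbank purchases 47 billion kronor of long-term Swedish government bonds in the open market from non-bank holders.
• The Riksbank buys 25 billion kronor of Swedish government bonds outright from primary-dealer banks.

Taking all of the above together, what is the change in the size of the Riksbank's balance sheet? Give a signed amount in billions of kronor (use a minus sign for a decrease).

-4 billion

Riksbank balance sheet:
  Assets:      Securities +72B, Loans to banks −76B
  Liabilities: Bank reserves −4B
Commercial banking system:
  Assets:      Reserves at CB −4B, Securities −25B
  Liabilities: Checkable deposits +47B, Borrowings from CB −76B
Change in total Riksbank assets = -4 billion.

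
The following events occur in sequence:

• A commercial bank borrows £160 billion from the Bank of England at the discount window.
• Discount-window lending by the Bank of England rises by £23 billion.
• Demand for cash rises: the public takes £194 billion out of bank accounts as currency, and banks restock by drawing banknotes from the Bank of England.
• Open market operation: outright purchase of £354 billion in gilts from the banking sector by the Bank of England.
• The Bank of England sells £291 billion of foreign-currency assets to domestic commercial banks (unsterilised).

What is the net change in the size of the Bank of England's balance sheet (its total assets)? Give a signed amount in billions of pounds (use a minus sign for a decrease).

Bank of England balance sheet:
  Assets:      Securities +£354B, Loans to banks +£183B, Foreign assets −£291B
  Liabilities: Bank reserves +£52B, Currency in circulation +£194B
Change in total Bank of England assets = +£246 billion.

+£246 billion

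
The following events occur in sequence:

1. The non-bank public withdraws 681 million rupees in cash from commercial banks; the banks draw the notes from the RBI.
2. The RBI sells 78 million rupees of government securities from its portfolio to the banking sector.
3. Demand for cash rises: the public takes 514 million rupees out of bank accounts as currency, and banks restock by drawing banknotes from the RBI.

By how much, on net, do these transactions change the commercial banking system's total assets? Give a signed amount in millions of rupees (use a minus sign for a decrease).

Currency withdrawal 681 million rupees: bank balance sheets shrink → −681M.
OMO sale (to banks) 78 million rupees: just an asset swap on bank balance sheets → 0.
Currency withdrawal 514 million rupees: bank balance sheets shrink → −514M.
Net: −681 + 0 − 514 = -1195 million.

-1195 million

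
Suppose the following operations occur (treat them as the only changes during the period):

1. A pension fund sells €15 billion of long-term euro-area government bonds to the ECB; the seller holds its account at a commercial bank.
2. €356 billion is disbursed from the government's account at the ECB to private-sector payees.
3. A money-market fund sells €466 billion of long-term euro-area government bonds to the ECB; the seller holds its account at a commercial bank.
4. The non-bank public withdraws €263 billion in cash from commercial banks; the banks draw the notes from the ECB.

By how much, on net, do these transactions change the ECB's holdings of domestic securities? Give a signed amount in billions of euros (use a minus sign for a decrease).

Asset purchase (from non-banks) €15 billion: securities added to the ECB's portfolio → +€15B.
Government spending €356 billion: the ECB's securities portfolio is untouched → 0.
Asset purchase (from non-banks) €466 billion: securities added to the ECB's portfolio → +€466B.
Currency withdrawal €263 billion: the ECB's securities portfolio is untouched → 0.
Net: 15 + 0 + 466 + 0 = +€481 billion.

+€481 billion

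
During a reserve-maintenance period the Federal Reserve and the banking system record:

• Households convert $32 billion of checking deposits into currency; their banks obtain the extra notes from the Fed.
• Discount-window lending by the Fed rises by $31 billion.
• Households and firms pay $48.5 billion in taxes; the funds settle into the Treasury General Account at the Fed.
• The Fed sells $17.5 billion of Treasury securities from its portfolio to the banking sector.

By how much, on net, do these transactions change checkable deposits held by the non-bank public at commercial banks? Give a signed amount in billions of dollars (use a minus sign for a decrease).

-$80.5 billion

Currency withdrawal $32 billion: non-bank counterparties' bank balances fall → −$32B.
Discount-window loan $31 billion: the counterparty is a bank, so public deposits are unchanged → 0.
Government account inflow $48.5 billion: non-bank counterparties' bank balances fall → −$48.5B.
OMO sale (to banks) $17.5 billion: the counterparty is a bank, so public deposits are unchanged → 0.
Net: −32 + 0 − 48.5 + 0 = -$80.5 billion.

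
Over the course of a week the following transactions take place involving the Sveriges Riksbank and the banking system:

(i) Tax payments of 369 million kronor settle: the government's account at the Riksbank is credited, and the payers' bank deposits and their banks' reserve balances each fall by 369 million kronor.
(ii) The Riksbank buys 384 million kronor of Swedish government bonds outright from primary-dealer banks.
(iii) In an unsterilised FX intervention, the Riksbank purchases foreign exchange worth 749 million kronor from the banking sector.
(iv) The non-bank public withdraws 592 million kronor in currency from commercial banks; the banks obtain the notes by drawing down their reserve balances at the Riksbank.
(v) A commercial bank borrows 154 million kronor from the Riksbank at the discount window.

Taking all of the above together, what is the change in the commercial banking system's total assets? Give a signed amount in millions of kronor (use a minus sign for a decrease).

-807 million

Government account inflow 369 million kronor: bank balance sheets shrink → −369M.
OMO purchase (from banks) 384 million kronor: just an asset swap on bank balance sheets → 0.
FX purchase 749 million kronor: just an asset swap on bank balance sheets → 0.
Currency withdrawal 592 million kronor: bank balance sheets shrink → −592M.
Discount-window loan 154 million kronor: bank balance sheets expand → +154M.
Net: −369 + 0 + 0 − 592 + 154 = -807 million.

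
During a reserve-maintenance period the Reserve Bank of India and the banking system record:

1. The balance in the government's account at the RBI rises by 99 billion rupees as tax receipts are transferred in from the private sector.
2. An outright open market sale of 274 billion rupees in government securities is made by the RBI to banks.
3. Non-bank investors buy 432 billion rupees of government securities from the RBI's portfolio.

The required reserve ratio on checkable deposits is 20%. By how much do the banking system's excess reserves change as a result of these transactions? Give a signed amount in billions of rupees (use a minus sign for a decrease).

-698.8 billion

Government account inflow 99 billion rupees: reserves −99B, deposits −99B.
OMO sale (to banks) 274 billion rupees: reserves −274B, deposits 0.
Asset sale (to non-banks) 432 billion rupees: reserves −432B, deposits −432B.
Totals: Δreserves = −805B, Δdeposits = −531B.
Δrequired reserves = 20% × −531B = −106.2B.
Δexcess reserves = Δreserves − Δrequired = −805B − (−106.2B) = -698.8 billion.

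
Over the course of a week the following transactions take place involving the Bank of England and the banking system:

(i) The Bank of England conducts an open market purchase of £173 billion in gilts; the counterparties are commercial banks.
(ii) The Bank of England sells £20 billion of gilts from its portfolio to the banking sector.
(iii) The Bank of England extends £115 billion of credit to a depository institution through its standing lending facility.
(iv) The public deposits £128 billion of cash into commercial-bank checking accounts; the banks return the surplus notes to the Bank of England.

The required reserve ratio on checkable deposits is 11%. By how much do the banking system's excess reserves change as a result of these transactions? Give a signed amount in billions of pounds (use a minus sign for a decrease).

+£381.92 billion

OMO purchase (from banks) £173 billion: reserves +£173B, deposits 0.
OMO sale (to banks) £20 billion: reserves −£20B, deposits 0.
Discount-window loan £115 billion: reserves +£115B, deposits 0.
Currency deposit £128 billion: reserves +£128B, deposits +£128B.
Totals: Δreserves = +£396B, Δdeposits = +£128B.
Δrequired reserves = 11% × +£128B = +£14.08B.
Δexcess reserves = Δreserves − Δrequired = +£396B − (+£14.08B) = +£381.92 billion.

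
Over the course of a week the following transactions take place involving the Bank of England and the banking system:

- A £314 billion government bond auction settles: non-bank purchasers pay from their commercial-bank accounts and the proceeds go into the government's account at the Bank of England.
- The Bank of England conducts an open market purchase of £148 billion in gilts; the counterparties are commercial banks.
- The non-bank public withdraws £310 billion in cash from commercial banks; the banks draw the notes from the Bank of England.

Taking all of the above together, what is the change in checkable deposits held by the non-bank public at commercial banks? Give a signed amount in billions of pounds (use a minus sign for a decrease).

Government account inflow £314 billion: non-bank counterparties' bank balances fall → −£314B.
OMO purchase (from banks) £148 billion: the counterparty is a bank, so public deposits are unchanged → 0.
Currency withdrawal £310 billion: non-bank counterparties' bank balances fall → −£310B.
Net: −314 + 0 − 310 = -£624 billion.

-£624 billion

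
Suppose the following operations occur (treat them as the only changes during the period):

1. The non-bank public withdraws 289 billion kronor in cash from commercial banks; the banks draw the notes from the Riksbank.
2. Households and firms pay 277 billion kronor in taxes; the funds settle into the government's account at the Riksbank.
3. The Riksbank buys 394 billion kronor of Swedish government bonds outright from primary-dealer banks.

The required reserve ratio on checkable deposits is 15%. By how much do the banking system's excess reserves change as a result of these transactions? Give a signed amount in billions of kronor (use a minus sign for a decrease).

Currency withdrawal 289 billion kronor: reserves −289B, deposits −289B.
Government account inflow 277 billion kronor: reserves −277B, deposits −277B.
OMO purchase (from banks) 394 billion kronor: reserves +394B, deposits 0.
Totals: Δreserves = −172B, Δdeposits = −566B.
Δrequired reserves = 15% × −566B = −84.9B.
Δexcess reserves = Δreserves − Δrequired = −172B − (−84.9B) = -87.1 billion.

-87.1 billion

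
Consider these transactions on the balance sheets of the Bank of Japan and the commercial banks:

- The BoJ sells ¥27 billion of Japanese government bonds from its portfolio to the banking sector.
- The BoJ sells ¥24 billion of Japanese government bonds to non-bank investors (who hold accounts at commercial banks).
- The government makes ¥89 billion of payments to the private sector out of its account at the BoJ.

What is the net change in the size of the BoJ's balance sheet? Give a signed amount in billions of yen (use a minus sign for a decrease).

OMO sale (to banks) ¥27 billion: a BoJ asset is shed → −¥27B.
Asset sale (to non-banks) ¥24 billion: a BoJ asset is shed → −¥24B.
Government spending ¥89 billion: only the composition of liabilities changes → 0.
Net: −27 − 24 + 0 = -¥51 billion.

-¥51 billion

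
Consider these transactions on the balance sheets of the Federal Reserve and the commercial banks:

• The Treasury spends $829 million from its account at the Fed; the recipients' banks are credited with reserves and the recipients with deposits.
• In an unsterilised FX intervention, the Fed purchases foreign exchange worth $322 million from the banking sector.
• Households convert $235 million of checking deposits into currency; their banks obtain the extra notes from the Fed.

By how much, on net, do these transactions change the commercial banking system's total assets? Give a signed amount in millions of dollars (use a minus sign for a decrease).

Government spending $829 million: bank balance sheets expand → +$829M.
FX purchase $322 million: just an asset swap on bank balance sheets → 0.
Currency withdrawal $235 million: bank balance sheets shrink → −$235M.
Net: 829 + 0 − 235 = +$594 million.

+$594 million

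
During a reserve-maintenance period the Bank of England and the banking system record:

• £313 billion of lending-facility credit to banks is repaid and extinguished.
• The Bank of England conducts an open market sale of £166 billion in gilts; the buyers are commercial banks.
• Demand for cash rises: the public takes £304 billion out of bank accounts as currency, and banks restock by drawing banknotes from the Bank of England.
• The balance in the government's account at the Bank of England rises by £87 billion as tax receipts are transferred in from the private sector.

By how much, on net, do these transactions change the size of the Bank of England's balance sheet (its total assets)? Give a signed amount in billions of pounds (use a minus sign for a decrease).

-£479 billion

Bank of England balance sheet:
  Assets:      Securities −£166B, Loans to banks −£313B
  Liabilities: Bank reserves −£870B, Currency in circulation +£304B, Government deposits +£87B
Commercial banking system:
  Assets:      Reserves at CB −£870B, Securities +£166B
  Liabilities: Checkable deposits −£391B, Borrowings from CB −£313B
Change in total Bank of England assets = -£479 billion.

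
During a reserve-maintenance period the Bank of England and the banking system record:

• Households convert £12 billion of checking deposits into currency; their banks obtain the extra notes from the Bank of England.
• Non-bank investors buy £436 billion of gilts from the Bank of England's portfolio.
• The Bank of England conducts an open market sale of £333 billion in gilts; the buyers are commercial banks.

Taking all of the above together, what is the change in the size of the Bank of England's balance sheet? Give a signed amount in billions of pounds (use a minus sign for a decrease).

-£769 billion

Bank of England balance sheet:
  Assets:      Securities −£769B
  Liabilities: Bank reserves −£781B, Currency in circulation +£12B
Commercial banking system:
  Assets:      Reserves at CB −£781B, Securities +£333B
  Liabilities: Checkable deposits −£448B
Change in total Bank of England assets = -£769 billion.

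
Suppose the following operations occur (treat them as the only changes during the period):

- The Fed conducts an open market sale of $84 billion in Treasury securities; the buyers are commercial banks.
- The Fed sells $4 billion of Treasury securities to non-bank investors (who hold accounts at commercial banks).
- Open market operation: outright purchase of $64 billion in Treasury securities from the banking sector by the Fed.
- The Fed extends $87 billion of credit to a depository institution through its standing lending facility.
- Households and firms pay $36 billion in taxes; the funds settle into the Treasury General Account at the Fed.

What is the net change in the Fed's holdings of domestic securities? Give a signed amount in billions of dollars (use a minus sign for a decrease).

OMO sale (to banks) $84 billion: securities removed from the Fed's portfolio → −$84B.
Asset sale (to non-banks) $4 billion: securities removed from the Fed's portfolio → −$4B.
OMO purchase (from banks) $64 billion: securities added to the Fed's portfolio → +$64B.
Discount-window loan $87 billion: the Fed's securities portfolio is untouched → 0.
Government account inflow $36 billion: the Fed's securities portfolio is untouched → 0.
Net: −84 − 4 + 64 + 0 + 0 = -$24 billion.

-$24 billion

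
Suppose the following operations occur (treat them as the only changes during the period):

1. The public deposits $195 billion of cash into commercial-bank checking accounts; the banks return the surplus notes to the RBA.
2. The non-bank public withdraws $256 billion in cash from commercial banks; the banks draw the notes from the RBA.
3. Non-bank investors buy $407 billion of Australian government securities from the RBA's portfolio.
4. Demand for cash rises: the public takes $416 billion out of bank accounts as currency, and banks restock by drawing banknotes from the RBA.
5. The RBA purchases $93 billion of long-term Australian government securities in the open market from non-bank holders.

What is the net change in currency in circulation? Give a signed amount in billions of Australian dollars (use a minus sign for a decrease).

Currency deposit $195 billion: notes return to the central bank → −$195B.
Currency withdrawal $256 billion: notes leave the central bank → +$256B.
Asset sale (to non-banks) $407 billion: no currency enters or leaves circulation → 0.
Currency withdrawal $416 billion: notes leave the central bank → +$416B.
Asset purchase (from non-banks) $93 billion: no currency enters or leaves circulation → 0.
Net: −195 + 256 + 0 + 416 + 0 = +$477 billion.

+$477 billion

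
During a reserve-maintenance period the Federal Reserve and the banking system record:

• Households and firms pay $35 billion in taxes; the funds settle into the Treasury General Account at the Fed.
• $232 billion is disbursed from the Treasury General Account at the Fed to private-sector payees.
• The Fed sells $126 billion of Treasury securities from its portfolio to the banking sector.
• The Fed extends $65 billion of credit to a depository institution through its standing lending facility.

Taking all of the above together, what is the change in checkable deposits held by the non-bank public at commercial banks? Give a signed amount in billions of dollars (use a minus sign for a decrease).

+$197 billion

Fed balance sheet:
  Assets:      Securities −$126B, Loans to banks +$65B
  Liabilities: Bank reserves +$136B, Government deposits −$197B
Commercial banking system:
  Assets:      Reserves at CB +$136B, Securities +$126B
  Liabilities: Checkable deposits +$197B, Borrowings from CB +$65B
So the change in checkable deposits held by the non-bank public at commercial banks is +$197 billion.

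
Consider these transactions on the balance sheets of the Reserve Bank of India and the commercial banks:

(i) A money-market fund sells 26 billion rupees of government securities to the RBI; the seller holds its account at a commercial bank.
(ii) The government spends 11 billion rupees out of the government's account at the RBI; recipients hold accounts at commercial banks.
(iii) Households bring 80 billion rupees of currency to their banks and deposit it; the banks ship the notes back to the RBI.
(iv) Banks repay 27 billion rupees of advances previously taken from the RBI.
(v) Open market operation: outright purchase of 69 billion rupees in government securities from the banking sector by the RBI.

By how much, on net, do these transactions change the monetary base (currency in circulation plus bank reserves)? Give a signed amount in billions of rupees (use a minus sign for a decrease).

Asset purchase (from non-banks) 26 billion rupees: RBI balance sheet expands → +26B.
Government spending 11 billion rupees: a non-base liability converts back to reserves → +11B.
Currency deposit 80 billion rupees: just a shift between currency and reserves — both are base money → 0.
Discount-window repayment 27 billion rupees: RBI balance sheet contracts → −27B.
OMO purchase (from banks) 69 billion rupees: RBI balance sheet expands → +69B.
Net: 26 + 11 + 0 − 27 + 69 = +79 billion.

+79 billion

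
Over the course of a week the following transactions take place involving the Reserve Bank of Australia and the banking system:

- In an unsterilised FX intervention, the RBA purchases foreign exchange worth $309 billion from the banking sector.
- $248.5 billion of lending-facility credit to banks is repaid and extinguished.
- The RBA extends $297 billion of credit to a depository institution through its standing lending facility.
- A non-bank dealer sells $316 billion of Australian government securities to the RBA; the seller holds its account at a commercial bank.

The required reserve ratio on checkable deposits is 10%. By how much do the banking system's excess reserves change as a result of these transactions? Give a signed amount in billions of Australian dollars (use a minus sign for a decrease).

+$641.9 billion

FX purchase $309 billion: reserves +$309B, deposits 0.
Discount-window repayment $248.5 billion: reserves −$248.5B, deposits 0.
Discount-window loan $297 billion: reserves +$297B, deposits 0.
Asset purchase (from non-banks) $316 billion: reserves +$316B, deposits +$316B.
Totals: Δreserves = +$673.5B, Δdeposits = +$316B.
Δrequired reserves = 10% × +$316B = +$31.6B.
Δexcess reserves = Δreserves − Δrequired = +$673.5B − (+$31.6B) = +$641.9 billion.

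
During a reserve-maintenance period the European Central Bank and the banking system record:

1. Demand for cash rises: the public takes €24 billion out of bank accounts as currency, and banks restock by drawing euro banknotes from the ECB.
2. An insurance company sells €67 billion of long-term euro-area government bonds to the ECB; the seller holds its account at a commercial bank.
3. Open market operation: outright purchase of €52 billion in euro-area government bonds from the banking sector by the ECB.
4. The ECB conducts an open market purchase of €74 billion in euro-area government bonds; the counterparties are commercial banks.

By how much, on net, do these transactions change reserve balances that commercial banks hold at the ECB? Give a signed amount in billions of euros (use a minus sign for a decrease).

+€169 billion

ECB balance sheet:
  Assets:      Securities +€193B
  Liabilities: Bank reserves +€169B, Currency in circulation +€24B
Commercial banking system:
  Assets:      Reserves at CB +€169B, Securities −€126B
  Liabilities: Checkable deposits +€43B
So the change in reserve balances that commercial banks hold at the ECB is +€169 billion.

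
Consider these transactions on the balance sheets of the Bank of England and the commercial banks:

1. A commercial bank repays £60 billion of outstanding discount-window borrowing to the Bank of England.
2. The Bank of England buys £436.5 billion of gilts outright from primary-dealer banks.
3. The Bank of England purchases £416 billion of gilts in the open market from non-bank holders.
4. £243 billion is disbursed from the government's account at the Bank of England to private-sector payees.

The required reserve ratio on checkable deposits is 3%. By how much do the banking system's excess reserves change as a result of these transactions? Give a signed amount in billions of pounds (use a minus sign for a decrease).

+£1015.73 billion

Discount-window repayment £60 billion: reserves −£60B, deposits 0.
OMO purchase (from banks) £436.5 billion: reserves +£436.5B, deposits 0.
Asset purchase (from non-banks) £416 billion: reserves +£416B, deposits +£416B.
Government spending £243 billion: reserves +£243B, deposits +£243B.
Totals: Δreserves = +£1035.5B, Δdeposits = +£659B.
Δrequired reserves = 3% × +£659B = +£19.77B.
Δexcess reserves = Δreserves − Δrequired = +£1035.5B − (+£19.77B) = +£1015.73 billion.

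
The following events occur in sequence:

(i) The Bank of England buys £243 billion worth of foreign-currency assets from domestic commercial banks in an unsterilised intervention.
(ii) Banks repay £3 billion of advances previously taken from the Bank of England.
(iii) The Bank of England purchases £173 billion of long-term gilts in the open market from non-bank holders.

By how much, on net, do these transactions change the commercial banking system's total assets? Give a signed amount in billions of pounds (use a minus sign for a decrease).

Bank of England balance sheet:
  Assets:      Securities +£173B, Loans to banks −£3B, Foreign assets +£243B
  Liabilities: Bank reserves +£413B
Commercial banking system:
  Assets:      Reserves at CB +£413B, Foreign assets −£243B
  Liabilities: Checkable deposits +£173B, Borrowings from CB −£3B
Change in total bank assets = +£170 billion.

+£170 billion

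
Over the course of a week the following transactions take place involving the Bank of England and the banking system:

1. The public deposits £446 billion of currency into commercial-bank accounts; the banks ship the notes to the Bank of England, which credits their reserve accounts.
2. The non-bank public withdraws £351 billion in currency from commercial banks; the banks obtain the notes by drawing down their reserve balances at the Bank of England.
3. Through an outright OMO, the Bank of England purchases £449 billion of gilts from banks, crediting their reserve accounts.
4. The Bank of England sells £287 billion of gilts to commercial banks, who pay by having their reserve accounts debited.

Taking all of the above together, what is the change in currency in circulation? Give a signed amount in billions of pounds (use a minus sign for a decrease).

-£95 billion

Bank of England balance sheet:
  Assets:      Securities +£162B
  Liabilities: Bank reserves +£257B, Currency in circulation −£95B
So the change in currency in circulation is -£95 billion.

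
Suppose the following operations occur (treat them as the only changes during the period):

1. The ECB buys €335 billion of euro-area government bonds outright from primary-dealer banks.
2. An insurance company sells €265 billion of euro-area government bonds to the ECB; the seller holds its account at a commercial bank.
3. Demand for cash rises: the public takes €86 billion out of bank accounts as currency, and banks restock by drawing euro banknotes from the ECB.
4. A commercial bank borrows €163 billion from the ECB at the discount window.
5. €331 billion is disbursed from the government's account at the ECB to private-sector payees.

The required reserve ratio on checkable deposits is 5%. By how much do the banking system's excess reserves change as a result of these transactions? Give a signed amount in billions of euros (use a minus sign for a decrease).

+€982.5 billion

OMO purchase (from banks) €335 billion: reserves +€335B, deposits 0.
Asset purchase (from non-banks) €265 billion: reserves +€265B, deposits +€265B.
Currency withdrawal €86 billion: reserves −€86B, deposits −€86B.
Discount-window loan €163 billion: reserves +€163B, deposits 0.
Government spending €331 billion: reserves +€331B, deposits +€331B.
Totals: Δreserves = +€1008B, Δdeposits = +€510B.
Δrequired reserves = 5% × +€510B = +€25.5B.
Δexcess reserves = Δreserves − Δrequired = +€1008B − (+€25.5B) = +€982.5 billion.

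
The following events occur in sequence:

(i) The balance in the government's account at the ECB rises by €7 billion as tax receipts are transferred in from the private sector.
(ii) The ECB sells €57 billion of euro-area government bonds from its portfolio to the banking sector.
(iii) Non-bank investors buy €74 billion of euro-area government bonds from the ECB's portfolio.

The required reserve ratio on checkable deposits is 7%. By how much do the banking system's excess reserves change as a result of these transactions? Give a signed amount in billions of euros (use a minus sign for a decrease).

-€132.33 billion

Government account inflow €7 billion: reserves −€7B, deposits −€7B.
OMO sale (to banks) €57 billion: reserves −€57B, deposits 0.
Asset sale (to non-banks) €74 billion: reserves −€74B, deposits −€74B.
Totals: Δreserves = −€138B, Δdeposits = −€81B.
Δrequired reserves = 7% × −€81B = −€5.67B.
Δexcess reserves = Δreserves − Δrequired = −€138B − (−€5.67B) = -€132.33 billion.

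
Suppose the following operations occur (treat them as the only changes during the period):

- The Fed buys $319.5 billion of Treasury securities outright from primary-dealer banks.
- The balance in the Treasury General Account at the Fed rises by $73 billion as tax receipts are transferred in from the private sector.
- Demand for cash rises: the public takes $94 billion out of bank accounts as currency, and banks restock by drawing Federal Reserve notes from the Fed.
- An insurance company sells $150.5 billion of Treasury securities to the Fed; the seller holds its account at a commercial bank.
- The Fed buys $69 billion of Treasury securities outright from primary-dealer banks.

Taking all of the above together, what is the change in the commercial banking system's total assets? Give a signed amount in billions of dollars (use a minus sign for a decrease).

OMO purchase (from banks) $319.5 billion: just an asset swap on bank balance sheets → 0.
Government account inflow $73 billion: bank balance sheets shrink → −$73B.
Currency withdrawal $94 billion: bank balance sheets shrink → −$94B.
Asset purchase (from non-banks) $150.5 billion: bank balance sheets expand → +$150.5B.
OMO purchase (from banks) $69 billion: just an asset swap on bank balance sheets → 0.
Net: 0 − 73 − 94 + 150.5 + 0 = -$16.5 billion.

-$16.5 billion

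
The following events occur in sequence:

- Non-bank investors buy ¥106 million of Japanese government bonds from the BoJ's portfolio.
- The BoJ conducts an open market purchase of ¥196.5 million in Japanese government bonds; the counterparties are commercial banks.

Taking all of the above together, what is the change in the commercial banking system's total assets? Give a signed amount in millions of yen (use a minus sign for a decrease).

Asset sale (to non-banks) ¥106 million: bank balance sheets shrink → −¥106M.
OMO purchase (from banks) ¥196.5 million: just an asset swap on bank balance sheets → 0.
Net: −106 + 0 = -¥106 million.

-¥106 million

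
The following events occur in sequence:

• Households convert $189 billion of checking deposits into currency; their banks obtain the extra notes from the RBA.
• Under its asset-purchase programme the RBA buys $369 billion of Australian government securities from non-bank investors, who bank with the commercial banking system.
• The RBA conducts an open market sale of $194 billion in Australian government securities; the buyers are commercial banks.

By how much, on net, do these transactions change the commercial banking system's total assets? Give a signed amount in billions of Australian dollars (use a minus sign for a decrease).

RBA balance sheet:
  Assets:      Securities +$175B
  Liabilities: Bank reserves −$14B, Currency in circulation +$189B
Commercial banking system:
  Assets:      Reserves at CB −$14B, Securities +$194B
  Liabilities: Checkable deposits +$180B
Change in total bank assets = +$180 billion.

+$180 billion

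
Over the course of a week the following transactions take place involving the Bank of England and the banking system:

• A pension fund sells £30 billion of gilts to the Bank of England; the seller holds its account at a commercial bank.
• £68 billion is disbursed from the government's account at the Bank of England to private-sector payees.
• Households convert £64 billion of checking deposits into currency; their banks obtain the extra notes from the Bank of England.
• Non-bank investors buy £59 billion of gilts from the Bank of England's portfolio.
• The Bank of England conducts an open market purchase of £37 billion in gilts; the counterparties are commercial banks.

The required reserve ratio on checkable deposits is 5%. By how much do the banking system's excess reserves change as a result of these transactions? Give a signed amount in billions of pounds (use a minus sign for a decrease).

Asset purchase (from non-banks) £30 billion: reserves +£30B, deposits +£30B.
Government spending £68 billion: reserves +£68B, deposits +£68B.
Currency withdrawal £64 billion: reserves −£64B, deposits −£64B.
Asset sale (to non-banks) £59 billion: reserves −£59B, deposits −£59B.
OMO purchase (from banks) £37 billion: reserves +£37B, deposits 0.
Totals: Δreserves = +£12B, Δdeposits = −£25B.
Δrequired reserves = 5% × −£25B = −£1.25B.
Δexcess reserves = Δreserves − Δrequired = +£12B − (−£1.25B) = +£13.25 billion.

+£13.25 billion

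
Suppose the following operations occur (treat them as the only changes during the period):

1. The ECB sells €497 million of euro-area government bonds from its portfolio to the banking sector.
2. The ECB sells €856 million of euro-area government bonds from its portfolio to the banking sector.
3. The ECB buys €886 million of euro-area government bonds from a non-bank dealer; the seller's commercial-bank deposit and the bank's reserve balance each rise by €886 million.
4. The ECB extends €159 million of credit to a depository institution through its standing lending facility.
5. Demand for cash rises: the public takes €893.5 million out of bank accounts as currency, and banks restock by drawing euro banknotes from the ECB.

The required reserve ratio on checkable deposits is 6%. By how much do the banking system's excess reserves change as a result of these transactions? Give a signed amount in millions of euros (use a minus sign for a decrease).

OMO sale (to banks) €497 million: reserves −€497M, deposits 0.
OMO sale (to banks) €856 million: reserves −€856M, deposits 0.
Asset purchase (from non-banks) €886 million: reserves +€886M, deposits +€886M.
Discount-window loan €159 million: reserves +€159M, deposits 0.
Currency withdrawal €893.5 million: reserves −€893.5M, deposits −€893.5M.
Totals: Δreserves = −€1201.5M, Δdeposits = −€7.5M.
Δrequired reserves = 6% × −€7.5M = −€0.45M.
Δexcess reserves = Δreserves − Δrequired = −€1201.5M − (−€0.45M) = -€1201.05 million.

-€1201.05 million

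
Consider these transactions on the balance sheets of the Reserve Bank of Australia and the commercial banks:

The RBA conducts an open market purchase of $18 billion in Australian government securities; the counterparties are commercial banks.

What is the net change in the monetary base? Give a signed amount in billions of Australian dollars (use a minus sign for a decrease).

RBA balance sheet:
  Assets:      Securities +$18B
  Liabilities: Bank reserves +$18B
Monetary base = currency + reserves: 0 + (+$18B) = +$18 billion.

+$18 billion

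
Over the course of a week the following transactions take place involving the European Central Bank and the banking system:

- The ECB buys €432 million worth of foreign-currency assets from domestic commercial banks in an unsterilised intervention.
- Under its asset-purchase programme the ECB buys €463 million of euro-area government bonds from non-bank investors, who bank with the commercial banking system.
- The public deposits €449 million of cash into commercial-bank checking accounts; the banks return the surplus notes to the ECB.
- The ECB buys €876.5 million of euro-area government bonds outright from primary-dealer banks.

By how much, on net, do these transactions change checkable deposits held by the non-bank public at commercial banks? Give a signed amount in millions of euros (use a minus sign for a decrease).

+€912 million

ECB balance sheet:
  Assets:      Securities +€1339.5M, Foreign assets +€432M
  Liabilities: Bank reserves +€2220.5M, Currency in circulation −€449M
Commercial banking system:
  Assets:      Reserves at CB +€2220.5M, Securities −€876.5M, Foreign assets −€432M
  Liabilities: Checkable deposits +€912M
So the change in checkable deposits held by the non-bank public at commercial banks is +€912 million.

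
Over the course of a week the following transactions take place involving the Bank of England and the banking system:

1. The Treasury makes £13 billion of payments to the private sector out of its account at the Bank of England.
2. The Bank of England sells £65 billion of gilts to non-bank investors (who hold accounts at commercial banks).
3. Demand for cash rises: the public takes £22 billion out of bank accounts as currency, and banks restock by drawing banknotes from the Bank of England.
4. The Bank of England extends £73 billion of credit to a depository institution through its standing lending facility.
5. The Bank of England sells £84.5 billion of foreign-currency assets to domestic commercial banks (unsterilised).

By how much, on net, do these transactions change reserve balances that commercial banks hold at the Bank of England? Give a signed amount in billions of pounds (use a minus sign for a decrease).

-£85.5 billion

Bank of England balance sheet:
  Assets:      Securities −£65B, Loans to banks +£73B, Foreign assets −£84.5B
  Liabilities: Bank reserves −£85.5B, Currency in circulation +£22B, Government deposits −£13B
Commercial banking system:
  Assets:      Reserves at CB −£85.5B, Foreign assets +£84.5B
  Liabilities: Checkable deposits −£74B, Borrowings from CB +£73B
So the change in reserve balances that commercial banks hold at the Bank of England is -£85.5 billion.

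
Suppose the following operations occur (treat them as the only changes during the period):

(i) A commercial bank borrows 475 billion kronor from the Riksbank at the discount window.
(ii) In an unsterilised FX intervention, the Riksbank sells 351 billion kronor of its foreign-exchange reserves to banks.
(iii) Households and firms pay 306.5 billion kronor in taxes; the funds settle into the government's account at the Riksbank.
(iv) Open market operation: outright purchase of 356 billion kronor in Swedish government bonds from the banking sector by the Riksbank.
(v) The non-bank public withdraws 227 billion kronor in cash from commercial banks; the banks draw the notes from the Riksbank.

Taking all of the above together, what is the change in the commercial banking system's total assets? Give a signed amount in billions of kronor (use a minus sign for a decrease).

-58.5 billion

Discount-window loan 475 billion kronor: bank balance sheets expand → +475B.
FX sale 351 billion kronor: just an asset swap on bank balance sheets → 0.
Government account inflow 306.5 billion kronor: bank balance sheets shrink → −306.5B.
OMO purchase (from banks) 356 billion kronor: just an asset swap on bank balance sheets → 0.
Currency withdrawal 227 billion kronor: bank balance sheets shrink → −227B.
Net: 475 + 0 − 306.5 + 0 − 227 = -58.5 billion.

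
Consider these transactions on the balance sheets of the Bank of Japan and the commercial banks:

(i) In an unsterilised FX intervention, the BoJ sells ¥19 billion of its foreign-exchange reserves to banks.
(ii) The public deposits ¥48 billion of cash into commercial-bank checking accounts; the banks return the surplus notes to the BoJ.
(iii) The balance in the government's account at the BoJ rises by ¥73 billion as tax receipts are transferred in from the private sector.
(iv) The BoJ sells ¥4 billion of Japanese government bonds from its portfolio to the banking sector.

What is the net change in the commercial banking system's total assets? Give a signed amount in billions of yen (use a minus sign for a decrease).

-¥25 billion

BoJ balance sheet:
  Assets:      Securities −¥4B, Foreign assets −¥19B
  Liabilities: Bank reserves −¥48B, Currency in circulation −¥48B, Government deposits +¥73B
Commercial banking system:
  Assets:      Reserves at CB −¥48B, Securities +¥4B, Foreign assets +¥19B
  Liabilities: Checkable deposits −¥25B
Change in total bank assets = -¥25 billion.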